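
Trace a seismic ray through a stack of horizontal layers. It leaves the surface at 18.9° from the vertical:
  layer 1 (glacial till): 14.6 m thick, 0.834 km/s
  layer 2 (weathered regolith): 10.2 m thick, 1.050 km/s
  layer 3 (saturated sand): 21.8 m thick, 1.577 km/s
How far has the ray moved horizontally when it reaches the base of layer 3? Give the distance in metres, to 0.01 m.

26.45 m

p = sin θ₁/V₁ = sin 18.9°/0.834 = 3.8839e-01 s/km is conserved through the stack.
Layer 1: θ = 18.90°; offset = 14.6·tan 18.90° = 4.9987 m.
Layer 2: sin θ = p·1.050 = 0.4078 → θ = 24.07°; offset = 10.2·tan 24.07° = 4.5557 m.
Layer 3: sin θ = p·1.577 = 0.6125 → θ = 37.77°; offset = 21.8·tan 37.77° = 16.8915 m.
Total horizontal offset = 26.4459 m.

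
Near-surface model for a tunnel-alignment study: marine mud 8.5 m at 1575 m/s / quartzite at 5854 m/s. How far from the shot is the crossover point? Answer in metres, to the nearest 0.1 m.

22.4 m

θ_c = arcsin(1575/5854) = 15.61°, so cos θ_c = 0.9631 and tᵢ = 2h cos θ_c/V₁ = 0.0104 s.
At crossover x/V₁ = x/V₂ + tᵢ ⇒ x = tᵢ/(1/V₁ − 1/V₂) = 0.01040/(6.3492e-04 − 1.7082e-04) = 22.40 m.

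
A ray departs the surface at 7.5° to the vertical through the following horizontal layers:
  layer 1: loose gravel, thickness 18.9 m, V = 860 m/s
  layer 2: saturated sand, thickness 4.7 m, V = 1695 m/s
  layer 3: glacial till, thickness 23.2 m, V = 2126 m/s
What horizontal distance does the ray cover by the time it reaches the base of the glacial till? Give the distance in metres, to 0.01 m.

11.65 m

Ray parameter p = sin 7.5° / 860 m/s = 1.5177e-04 s/m.
Layer 1: θ = 7.50°; offset = 18.9·tan 7.50° = 2.4882 m.
Layer 2: sin θ = p·1695 = 0.2573 → θ = 14.91°; offset = 4.7·tan 14.91° = 1.2512 m.
Layer 3: sin θ = p·2126 = 0.3227 → θ = 18.82°; offset = 23.2·tan 18.82° = 7.9091 m.
Summing the layer offsets gives 11.6485 m.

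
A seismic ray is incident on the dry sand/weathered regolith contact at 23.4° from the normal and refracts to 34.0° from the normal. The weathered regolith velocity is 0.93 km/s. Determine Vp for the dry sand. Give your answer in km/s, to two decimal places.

0.66 km/s

sin 23.4° = 0.3971; sin 34.0° = 0.5592.
V₁ = V₂·(sin θ₁/sin θ₂) = 0.93·(0.3971/0.5592) = 0.66 km/s.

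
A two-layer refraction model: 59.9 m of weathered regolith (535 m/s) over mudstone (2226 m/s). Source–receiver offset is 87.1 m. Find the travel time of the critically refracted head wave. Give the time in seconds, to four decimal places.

0.2565 s

t = x/V₂ + 2h·√(V₂²−V₁²)/(V₁V₂).
√(V₂²−V₁²) = √(2226²−535²) = 2160.8 m/s; delay term = 2·59.9·2160.8/(535·2226) = 0.21736 s.
t = 87.1/2226 + 0.21736 = 0.25649 s.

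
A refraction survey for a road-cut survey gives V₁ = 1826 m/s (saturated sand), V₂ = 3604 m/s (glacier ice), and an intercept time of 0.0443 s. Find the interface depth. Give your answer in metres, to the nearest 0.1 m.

46.9 m

θ_c = arcsin(1826/3604) = 30.44°; cos θ_c = 0.8621.
tᵢ = 2h cos θ_c/V₁ ⇒ h = tᵢ·V₁/(2 cos θ_c) = 0.0443·1826/(2·0.8621) = 46.91 m.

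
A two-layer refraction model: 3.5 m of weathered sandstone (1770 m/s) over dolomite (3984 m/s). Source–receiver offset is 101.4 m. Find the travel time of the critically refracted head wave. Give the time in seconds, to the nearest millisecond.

0.029 s

θ_c = arcsin(V₁/V₂) = arcsin(1770/3984) = 26.38°, cos θ_c = 0.8959.
Intercept time tᵢ = 2h cos θ_c / V₁ = 2·3.5·0.8959/1770 = 0.00354 s.
t = x/V₂ + tᵢ = 101.4/3984 + 0.00354 = 0.02899 s.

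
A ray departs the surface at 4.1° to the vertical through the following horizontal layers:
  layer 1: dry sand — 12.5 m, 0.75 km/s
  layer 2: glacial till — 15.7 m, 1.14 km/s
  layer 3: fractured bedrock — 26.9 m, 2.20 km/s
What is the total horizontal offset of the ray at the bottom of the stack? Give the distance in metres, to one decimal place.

8.4 m

Apply Snell's law at each interface; in layer i the horizontal offset is hᵢ·tan θᵢ.
Layer 1: θ = 4.10°; offset = 12.5·tan 4.10° = 0.896 m.
Layer 2: sin θ = 1.14·sin 4.1°/0.75 = 0.1087, θ = 6.24°; offset = 15.7·tan 6.24° = 1.716 m.
Layer 3: sin θ = 2.20·sin 4.1°/0.75 = 0.2097, θ = 12.11°; offset = 26.9·tan 12.11° = 5.770 m.
Σ offsets = 8.382 m.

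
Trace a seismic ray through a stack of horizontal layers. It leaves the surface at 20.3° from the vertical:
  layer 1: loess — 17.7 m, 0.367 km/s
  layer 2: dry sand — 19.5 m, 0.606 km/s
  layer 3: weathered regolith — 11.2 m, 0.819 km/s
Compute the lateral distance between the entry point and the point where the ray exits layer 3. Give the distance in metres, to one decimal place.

33.9 m

p = sin θ₁/V₁ = sin 20.3°/0.367 = 9.4533e-01 s/km is conserved through the stack.
Layer 1: θ = 20.30°; offset = 17.7·tan 20.30° = 6.547 m.
Layer 2: sin θ = p·0.606 = 0.5729 → θ = 34.95°; offset = 19.5·tan 34.95° = 13.629 m.
Layer 3: sin θ = p·0.819 = 0.7742 → θ = 50.73°; offset = 11.2·tan 50.73° = 13.701 m.
Σ offsets = 33.877 m.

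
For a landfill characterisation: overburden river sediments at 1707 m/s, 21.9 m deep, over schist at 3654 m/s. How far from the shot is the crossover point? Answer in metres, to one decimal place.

x_cross = 2h·√((V₂+V₁)/(V₂−V₁)).
(V₂+V₁)/(V₂−V₁) = (3654+1707)/(3654−1707) = 2.7535; √ = 1.6594.
x_cross = 2·21.9·1.6594 = 72.68 m.

72.7 m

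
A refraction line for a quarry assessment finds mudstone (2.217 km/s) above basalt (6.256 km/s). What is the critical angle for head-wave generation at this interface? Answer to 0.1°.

Critical incidence: sin θ_c = V₁/V₂ = 2.217/6.256 = 0.3544.
θ_c = arcsin 0.3544 = 20.76°.

20.8°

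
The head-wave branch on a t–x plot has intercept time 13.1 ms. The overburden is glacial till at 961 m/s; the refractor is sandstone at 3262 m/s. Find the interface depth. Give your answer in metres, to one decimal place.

h = tᵢ·V₁·V₂ / (2·√(V₂²−V₁²)).
√(V₂²−V₁²) = √(3262² − 961²) = 3117.2 m/s.
h = 0.0131 s × 961 × 3262 / (2 × 3117.2) = 6.59 m.

6.6 m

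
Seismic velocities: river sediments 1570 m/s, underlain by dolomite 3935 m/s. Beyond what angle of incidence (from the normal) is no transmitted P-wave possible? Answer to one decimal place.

23.5°

Critical incidence: sin θ_c = V₁/V₂ = 1570/3935 = 0.3990.
θ_c = arcsin 0.3990 = 23.51°.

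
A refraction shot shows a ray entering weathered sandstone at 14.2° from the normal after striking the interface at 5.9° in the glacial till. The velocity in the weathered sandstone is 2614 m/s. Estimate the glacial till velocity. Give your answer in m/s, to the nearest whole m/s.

Snell's law: sin 5.9°/V₁ = sin 14.2°/V₂.
V₁ = V₂·sin 5.9°/sin 14.2° = 2614 × 0.4190 = 1095.36 m/s.

1095 m/s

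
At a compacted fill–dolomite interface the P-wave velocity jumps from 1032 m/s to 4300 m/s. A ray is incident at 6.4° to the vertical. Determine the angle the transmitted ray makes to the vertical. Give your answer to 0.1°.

27.7°

sin θ₁/V₁ = sin θ₂/V₂ ⇒ sin θ₂ = 4300·sin 6.4°/1032 = 4300·0.1115/1032 = 0.4645.
θ₂ = sin⁻¹(0.4645) = 27.67° (from vertical).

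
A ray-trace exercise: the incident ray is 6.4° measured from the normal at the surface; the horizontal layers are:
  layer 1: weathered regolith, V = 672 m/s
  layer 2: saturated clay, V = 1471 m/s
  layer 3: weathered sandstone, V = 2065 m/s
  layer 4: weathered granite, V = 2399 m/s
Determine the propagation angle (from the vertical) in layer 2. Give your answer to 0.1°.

Snell's law across each interface conserves sin θ / V, so sin θ_2 = V_2·sin θ₁/V₁.
sin θ_2 = 1471 × sin 6.4° / 672 = 0.2440.
θ_2 = 14.12° from the vertical.

14.1°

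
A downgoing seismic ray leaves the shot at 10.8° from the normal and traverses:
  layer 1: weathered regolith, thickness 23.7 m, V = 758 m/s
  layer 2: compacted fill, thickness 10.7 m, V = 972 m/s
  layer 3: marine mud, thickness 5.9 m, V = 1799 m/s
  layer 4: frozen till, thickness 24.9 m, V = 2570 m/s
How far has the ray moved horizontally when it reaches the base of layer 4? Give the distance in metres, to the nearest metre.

p = sin θ₁/V₁ = sin 10.8°/758 = 2.4720e-04 s/m is conserved through the stack.
Layer 1: θ = 10.80°; offset = 23.7·tan 10.80° = 4.521 m.
Layer 2: sin θ = p·972 = 0.2403 → θ = 13.90°; offset = 10.7·tan 13.90° = 2.649 m.
Layer 3: sin θ = p·1799 = 0.4447 → θ = 26.41°; offset = 5.9·tan 26.41° = 2.929 m.
Layer 4: sin θ = p·2570 = 0.6353 → θ = 39.44°; offset = 24.9·tan 39.44° = 20.485 m.
Summing the layer offsets gives 30.584 m.

31 m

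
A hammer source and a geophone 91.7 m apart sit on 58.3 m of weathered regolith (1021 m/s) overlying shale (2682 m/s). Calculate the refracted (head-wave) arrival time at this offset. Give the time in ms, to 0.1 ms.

139.8 ms

t = x/V₂ + 2h·√(V₂²−V₁²)/(V₁V₂).
√(V₂²−V₁²) = √(2682²−1021²) = 2480.1 m/s; delay term = 2·58.3·2480.1/(1021·2682) = 0.10560 s.
t = 91.7/2682 + 0.10560 = 0.13979 s.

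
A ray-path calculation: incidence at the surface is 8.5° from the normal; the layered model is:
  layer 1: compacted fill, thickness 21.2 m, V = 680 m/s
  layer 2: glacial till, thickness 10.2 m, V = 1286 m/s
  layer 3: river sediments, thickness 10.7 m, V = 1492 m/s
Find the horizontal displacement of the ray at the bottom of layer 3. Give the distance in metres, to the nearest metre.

10 m

Apply Snell's law at each interface; in layer i the horizontal offset is hᵢ·tan θᵢ.
Layer 1: θ = 8.50°; offset = 21.2·tan 8.50° = 3.168 m.
Layer 2: sin θ = 1286·sin 8.5°/680 = 0.2795, θ = 16.23°; offset = 10.2·tan 16.23° = 2.970 m.
Layer 3: sin θ = 1492·sin 8.5°/680 = 0.3243, θ = 18.92°; offset = 10.7·tan 18.92° = 3.668 m.
Summing the layer offsets gives 9.806 m.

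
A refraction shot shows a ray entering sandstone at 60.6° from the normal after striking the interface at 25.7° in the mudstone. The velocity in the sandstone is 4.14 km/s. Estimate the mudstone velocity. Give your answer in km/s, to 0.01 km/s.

sin 25.7° = 0.4337; sin 60.6° = 0.8712.
V₁ = V₂·(sin θ₁/sin θ₂) = 4.14·(0.4337/0.8712) = 2.06 km/s.

2.06 km/s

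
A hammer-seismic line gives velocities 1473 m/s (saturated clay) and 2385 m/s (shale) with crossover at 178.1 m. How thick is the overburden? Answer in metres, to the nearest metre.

x_cross = 2h·√((V₂+V₁)/(V₂−V₁)) → h = x_cross / (2·√((V₂+V₁)/(V₂−V₁))).
√((V₂+V₁)/(V₂−V₁)) = √((2385+1473)/(2385−1473)) = 2.0568.
h = 178.1 / (2·2.0568) = 43.30 m.

43 m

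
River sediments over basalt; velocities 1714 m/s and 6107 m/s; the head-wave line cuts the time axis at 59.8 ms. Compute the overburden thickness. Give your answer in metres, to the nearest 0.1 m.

h = tᵢ·V₁·V₂ / (2·√(V₂²−V₁²)).
√(V₂²−V₁²) = √(6107² − 1714²) = 5861.5 m/s.
h = 0.0598 s × 1714 × 6107 / (2 × 5861.5) = 53.39 m.

53.4 m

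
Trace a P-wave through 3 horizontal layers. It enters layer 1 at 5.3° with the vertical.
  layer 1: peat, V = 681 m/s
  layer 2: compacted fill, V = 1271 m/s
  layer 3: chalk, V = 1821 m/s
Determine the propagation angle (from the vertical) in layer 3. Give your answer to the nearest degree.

Ray parameter p = sin 5.3° / 681 = 1.3564e-04 s/m.
sin θ_3 = p·V_3 = 1.3564e-04 × 1821 = 0.2470.
θ_3 = 14.30° from the vertical.

14°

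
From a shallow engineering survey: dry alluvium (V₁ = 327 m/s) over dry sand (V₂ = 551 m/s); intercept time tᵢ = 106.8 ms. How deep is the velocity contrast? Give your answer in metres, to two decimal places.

21.70 m

θ_c = arcsin(327/551) = 36.40°; cos θ_c = 0.8049.
tᵢ = 2h cos θ_c/V₁ ⇒ h = tᵢ·V₁/(2 cos θ_c) = 0.1068·327/(2·0.8049) = 21.70 m.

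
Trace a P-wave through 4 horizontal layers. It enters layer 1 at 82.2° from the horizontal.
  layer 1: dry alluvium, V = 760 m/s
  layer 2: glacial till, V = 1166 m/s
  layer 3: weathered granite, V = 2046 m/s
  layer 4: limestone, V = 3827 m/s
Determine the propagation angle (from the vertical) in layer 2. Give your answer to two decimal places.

From the normal: θ₁ = 90° − 82.2° = 7.8°.
Ray parameter p = sin 7.8° / 760 = 1.7857e-04 s/m.
sin θ_2 = p·V_2 = 1.7857e-04 × 1166 = 0.2082.
θ_2 = arcsin 0.2082 = 12.02°.

12.02°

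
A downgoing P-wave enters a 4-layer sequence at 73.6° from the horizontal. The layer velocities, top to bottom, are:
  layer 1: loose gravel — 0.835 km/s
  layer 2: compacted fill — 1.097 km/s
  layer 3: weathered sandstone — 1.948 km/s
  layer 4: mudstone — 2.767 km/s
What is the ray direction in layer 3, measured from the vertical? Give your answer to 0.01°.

41.20°

From the normal: θ₁ = 90° − 73.6° = 16.4°.
Ray parameter p = sin 16.4° / 0.835 = 3.3813e-01 s/km.
sin θ_3 = p·V_3 = 3.3813e-01 × 1.948 = 0.6587.
θ_3 = arcsin 0.6587 = 41.20°.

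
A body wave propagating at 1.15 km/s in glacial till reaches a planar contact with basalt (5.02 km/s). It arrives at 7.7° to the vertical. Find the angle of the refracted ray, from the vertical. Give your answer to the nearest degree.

36°

Snell's law: sin θ₂ = (V₂/V₁)·sin θ₁ = (5.02/1.15)·sin 7.7° = 0.5849.
θ₂ = arcsin 0.5849 = 35.79° from the normal.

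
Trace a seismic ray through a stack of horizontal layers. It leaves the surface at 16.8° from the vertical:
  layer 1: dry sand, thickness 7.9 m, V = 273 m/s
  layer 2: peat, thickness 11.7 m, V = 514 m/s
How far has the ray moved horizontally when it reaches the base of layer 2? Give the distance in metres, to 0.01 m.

9.97 m

Ray parameter p = sin 16.8° / 273 m/s = 1.0587e-03 s/m.
Layer 1: θ = 16.80°; offset = 7.9·tan 16.80° = 2.3852 m.
Layer 2: sin θ = p·514 = 0.5442 → θ = 32.97°; offset = 11.7·tan 32.97° = 7.5891 m.
Summing the layer offsets gives 9.9742 m.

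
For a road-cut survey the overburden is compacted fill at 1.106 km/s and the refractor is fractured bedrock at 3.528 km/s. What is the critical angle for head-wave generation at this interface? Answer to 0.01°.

At critical incidence the refracted ray runs along the interface (θ₂ = 90°), so sin θ_c = V₁/V₂.
θ_c = arcsin(1.106/3.528) = arcsin 0.3135 = 18.27°.

18.27°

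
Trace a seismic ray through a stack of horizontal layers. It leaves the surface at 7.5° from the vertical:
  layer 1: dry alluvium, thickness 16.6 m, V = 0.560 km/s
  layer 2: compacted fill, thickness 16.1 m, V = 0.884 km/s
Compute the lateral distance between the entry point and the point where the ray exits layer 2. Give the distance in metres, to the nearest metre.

6 m

Apply Snell's law at each interface; in layer i the horizontal offset is hᵢ·tan θᵢ.
Layer 1: θ = 7.50°; offset = 16.6·tan 7.50° = 2.185 m.
Layer 2: sin θ = 0.884·sin 7.5°/0.560 = 0.2060, θ = 11.89°; offset = 16.1·tan 11.89° = 3.390 m.
Summing the layer offsets gives 5.575 m.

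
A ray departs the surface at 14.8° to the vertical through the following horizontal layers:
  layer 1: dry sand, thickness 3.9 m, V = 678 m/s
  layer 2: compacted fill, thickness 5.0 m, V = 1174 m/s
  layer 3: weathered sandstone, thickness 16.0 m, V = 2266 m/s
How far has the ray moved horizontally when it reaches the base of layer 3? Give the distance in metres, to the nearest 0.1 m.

29.7 m

Apply Snell's law at each interface; in layer i the horizontal offset is hᵢ·tan θᵢ.
Layer 1: θ = 14.80°; offset = 3.9·tan 14.80° = 1.030 m.
Layer 2: sin θ = 1174·sin 14.8°/678 = 0.4423, θ = 26.25°; offset = 5.0·tan 26.25° = 2.466 m.
Layer 3: sin θ = 2266·sin 14.8°/678 = 0.8537, θ = 58.62°; offset = 16.0·tan 58.62° = 26.234 m.
Summing the layer offsets gives 29.731 m.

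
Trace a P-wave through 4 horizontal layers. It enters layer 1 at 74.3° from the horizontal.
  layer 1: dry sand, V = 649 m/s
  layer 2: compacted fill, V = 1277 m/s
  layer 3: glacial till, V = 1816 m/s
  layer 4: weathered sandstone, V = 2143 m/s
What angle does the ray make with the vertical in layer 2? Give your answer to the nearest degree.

From the normal: θ₁ = 90° − 74.3° = 15.7°.
Snell's law across each interface conserves sin θ / V, so sin θ_2 = V_2·sin θ₁/V₁.
sin θ_2 = 1277 × sin 15.7° / 649 = 0.5324.
θ_2 = 32.17° from the vertical.

32°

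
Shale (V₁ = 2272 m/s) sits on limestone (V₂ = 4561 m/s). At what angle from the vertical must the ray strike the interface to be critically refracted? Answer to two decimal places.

Critical incidence: sin θ_c = V₁/V₂ = 2272/4561 = 0.4981.
θ_c = arcsin 0.4981 = 29.88°.

29.88°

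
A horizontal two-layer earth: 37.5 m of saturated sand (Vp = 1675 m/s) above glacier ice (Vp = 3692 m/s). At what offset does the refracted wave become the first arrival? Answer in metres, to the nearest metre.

122 m

x_cross = 2h·√((V₂+V₁)/(V₂−V₁)).
(V₂+V₁)/(V₂−V₁) = (3692+1675)/(3692−1675) = 2.6609; √ = 1.6312.
x_cross = 2·37.5·1.6312 = 122.34 m.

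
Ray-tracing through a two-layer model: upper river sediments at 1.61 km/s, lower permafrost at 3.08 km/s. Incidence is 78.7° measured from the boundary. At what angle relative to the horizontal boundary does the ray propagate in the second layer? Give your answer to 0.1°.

Convert to the normal: θ₁ = 90° − 78.7° = 11.3°.
sin θ₁/V₁ = sin θ₂/V₂ ⇒ sin θ₂ = 3.08·sin 11.3°/1.61 = 3.08·0.1959/1.61 = 0.3749.
θ₂ = sin⁻¹(0.3749) = 22.02° (from vertical).
From the interface: 90° − 22.02° = 67.98°.

68.0°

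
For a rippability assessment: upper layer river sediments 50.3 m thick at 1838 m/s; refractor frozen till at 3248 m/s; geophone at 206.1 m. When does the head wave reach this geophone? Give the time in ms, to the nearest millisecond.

109 ms

t = x/V₂ + 2h·√(V₂²−V₁²)/(V₁V₂).
√(V₂²−V₁²) = √(3248²−1838²) = 2677.9 m/s; delay term = 2·50.3·2677.9/(1838·3248) = 0.04513 s.
t = 206.1/3248 + 0.04513 = 0.10858 s.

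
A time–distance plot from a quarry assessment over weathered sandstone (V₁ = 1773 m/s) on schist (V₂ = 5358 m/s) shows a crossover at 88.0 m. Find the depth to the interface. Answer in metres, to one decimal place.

h = (x_cross/2)·√((V₂−V₁)/(V₂+V₁)).
(V₂−V₁)/(V₂+V₁) = (5358−1773)/(5358+1773) = 0.5027; √ = 0.7090.
h = (88.0/2)·0.7090 = 31.20 m.

31.2 m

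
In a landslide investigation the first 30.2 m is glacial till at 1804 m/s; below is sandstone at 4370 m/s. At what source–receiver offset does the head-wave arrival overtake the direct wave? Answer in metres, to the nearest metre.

94 m

x_cross = 2h·√((V₂+V₁)/(V₂−V₁)).
(V₂+V₁)/(V₂−V₁) = (4370+1804)/(4370−1804) = 2.4061; √ = 1.5512.
x_cross = 2·30.2·1.5512 = 93.69 m.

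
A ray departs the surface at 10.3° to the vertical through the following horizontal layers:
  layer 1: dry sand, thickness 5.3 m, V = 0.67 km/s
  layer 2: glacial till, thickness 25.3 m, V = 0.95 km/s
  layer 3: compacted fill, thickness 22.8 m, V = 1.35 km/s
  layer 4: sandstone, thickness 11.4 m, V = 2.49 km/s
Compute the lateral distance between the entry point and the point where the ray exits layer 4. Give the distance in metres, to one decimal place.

26.5 m

Ray parameter p = sin 10.3° / 0.67 km/s = 2.6687e-01 s/km.
Layer 1: θ = 10.30°; offset = 5.3·tan 10.30° = 0.963 m.
Layer 2: sin θ = p·0.95 = 0.2535 → θ = 14.69°; offset = 25.3·tan 14.69° = 6.631 m.
Layer 3: sin θ = p·1.35 = 0.3603 → θ = 21.12°; offset = 22.8·tan 21.12° = 8.806 m.
Layer 4: sin θ = p·2.49 = 0.6645 → θ = 41.64°; offset = 11.4·tan 41.64° = 10.137 m.
Σ offsets = 26.537 m.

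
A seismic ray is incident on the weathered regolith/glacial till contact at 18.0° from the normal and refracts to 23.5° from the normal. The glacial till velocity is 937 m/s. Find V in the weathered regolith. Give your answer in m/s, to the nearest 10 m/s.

Snell's law: sin 18.0°/V₁ = sin 23.5°/V₂.
V₁ = V₂·sin 18.0°/sin 23.5° = 937 × 0.7750 = 726.14 m/s.

730 m/s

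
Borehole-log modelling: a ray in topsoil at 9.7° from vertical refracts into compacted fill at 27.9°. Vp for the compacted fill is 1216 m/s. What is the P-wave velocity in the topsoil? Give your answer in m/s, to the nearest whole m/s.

Snell's law: sin 9.7°/V₁ = sin 27.9°/V₂.
V₁ = V₂·sin 9.7°/sin 27.9° = 1216 × 0.3601 = 437.85 m/s.

438 m/s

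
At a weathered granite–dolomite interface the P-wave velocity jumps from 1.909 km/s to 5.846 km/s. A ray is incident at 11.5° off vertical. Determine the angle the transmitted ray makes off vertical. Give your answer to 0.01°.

37.63°

Snell's law: sin θ₂ = (V₂/V₁)·sin θ₁ = (5.846/1.909)·sin 11.5° = 0.6105.
θ₂ = sin⁻¹(0.6105) = 37.63° (from vertical).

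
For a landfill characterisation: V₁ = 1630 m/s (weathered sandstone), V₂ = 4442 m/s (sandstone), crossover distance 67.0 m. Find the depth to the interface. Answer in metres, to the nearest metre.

23 m

x_cross = 2h·√((V₂+V₁)/(V₂−V₁)) → h = x_cross / (2·√((V₂+V₁)/(V₂−V₁))).
√((V₂+V₁)/(V₂−V₁)) = √((4442+1630)/(4442−1630)) = 1.4695.
h = 67.0 / (2·1.4695) = 22.80 m.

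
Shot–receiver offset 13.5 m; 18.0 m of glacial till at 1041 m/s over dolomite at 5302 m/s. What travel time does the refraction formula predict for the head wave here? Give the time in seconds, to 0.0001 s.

0.0365 s

θ_c = arcsin(V₁/V₂) = arcsin(1041/5302) = 11.32°, cos θ_c = 0.9805.
Intercept time tᵢ = 2h cos θ_c / V₁ = 2·18.0·0.9805/1041 = 0.03391 s.
t = x/V₂ + tᵢ = 13.5/5302 + 0.03391 = 0.03646 s.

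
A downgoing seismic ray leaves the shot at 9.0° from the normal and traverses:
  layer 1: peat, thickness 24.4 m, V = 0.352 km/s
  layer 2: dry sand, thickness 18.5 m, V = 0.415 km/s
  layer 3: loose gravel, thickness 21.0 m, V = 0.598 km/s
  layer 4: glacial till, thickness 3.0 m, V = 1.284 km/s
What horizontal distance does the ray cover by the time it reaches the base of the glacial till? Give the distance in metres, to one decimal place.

Apply Snell's law at each interface; in layer i the horizontal offset is hᵢ·tan θᵢ.
Layer 1: θ = 9.00°; offset = 24.4·tan 9.00° = 3.865 m.
Layer 2: sin θ = 0.415·sin 9.0°/0.352 = 0.1844, θ = 10.63°; offset = 18.5·tan 10.63° = 3.472 m.
Layer 3: sin θ = 0.598·sin 9.0°/0.352 = 0.2658, θ = 15.41°; offset = 21.0·tan 15.41° = 5.789 m.
Layer 4: sin θ = 1.284·sin 9.0°/0.352 = 0.5706, θ = 34.79°; offset = 3.0·tan 34.79° = 2.085 m.
Summing the layer offsets gives 15.210 m.

15.2 m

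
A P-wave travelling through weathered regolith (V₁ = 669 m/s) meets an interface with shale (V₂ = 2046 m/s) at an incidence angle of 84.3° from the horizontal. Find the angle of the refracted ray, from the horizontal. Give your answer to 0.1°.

72.3°

Convert to the normal: θ₁ = 90° − 84.3° = 5.7°.
sin θ₁/V₁ = sin θ₂/V₂ ⇒ sin θ₂ = 2046·sin 5.7°/669 = 2046·0.0993/669 = 0.3037.
θ₂ = sin⁻¹(0.3037) = 17.68° (from vertical).
From the interface: 90° − 17.68° = 72.32°.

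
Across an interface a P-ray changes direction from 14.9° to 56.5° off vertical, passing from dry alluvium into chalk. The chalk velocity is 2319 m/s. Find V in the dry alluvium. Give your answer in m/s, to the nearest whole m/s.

sin 14.9° = 0.2571; sin 56.5° = 0.8339.
V₁ = V₂·(sin θ₁/sin θ₂) = 2319·(0.2571/0.8339) = 715.08 m/s.

715 m/s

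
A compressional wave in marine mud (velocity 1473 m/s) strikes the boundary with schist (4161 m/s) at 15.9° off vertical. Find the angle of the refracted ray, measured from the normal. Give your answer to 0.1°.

50.7°

sin θ₁/V₁ = sin θ₂/V₂ ⇒ sin θ₂ = 4161·sin 15.9°/1473 = 4161·0.2740/1473 = 0.7739.
θ₂ = arcsin 0.7739 = 50.70° from the normal.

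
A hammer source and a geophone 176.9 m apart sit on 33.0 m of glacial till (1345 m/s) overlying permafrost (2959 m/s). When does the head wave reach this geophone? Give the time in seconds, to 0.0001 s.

t = x/V₂ + 2h·√(V₂²−V₁²)/(V₁V₂).
√(V₂²−V₁²) = √(2959²−1345²) = 2635.7 m/s; delay term = 2·33.0·2635.7/(1345·2959) = 0.04371 s.
t = 176.9/2959 + 0.04371 = 0.10349 s.

0.1035 s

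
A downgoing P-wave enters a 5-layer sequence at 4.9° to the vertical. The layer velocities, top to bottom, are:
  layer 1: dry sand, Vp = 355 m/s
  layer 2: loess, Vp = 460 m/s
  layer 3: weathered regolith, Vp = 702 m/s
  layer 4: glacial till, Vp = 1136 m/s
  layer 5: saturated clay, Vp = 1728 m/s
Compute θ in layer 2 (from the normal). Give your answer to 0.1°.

Snell's law across each interface conserves sin θ / V, so sin θ_2 = V_2·sin θ₁/V₁.
sin θ_2 = 460 × sin 4.9° / 355 = 0.1107.
θ_2 = 6.35° from the vertical.

6.4°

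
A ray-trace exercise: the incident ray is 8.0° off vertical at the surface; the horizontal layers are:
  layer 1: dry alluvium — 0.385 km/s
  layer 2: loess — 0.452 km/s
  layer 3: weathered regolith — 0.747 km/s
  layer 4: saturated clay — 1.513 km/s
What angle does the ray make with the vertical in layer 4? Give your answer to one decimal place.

33.2°

Ray parameter p = sin 8.0° / 0.385 = 3.6149e-01 s/km.
sin θ_4 = p·V_4 = 3.6149e-01 × 1.513 = 0.5469.
θ_4 = 33.16° from the vertical.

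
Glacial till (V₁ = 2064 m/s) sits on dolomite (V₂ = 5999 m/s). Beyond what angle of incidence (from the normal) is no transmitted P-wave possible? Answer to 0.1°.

20.1°

Critical incidence: sin θ_c = V₁/V₂ = 2064/5999 = 0.3441.
θ_c = arcsin 0.3441 = 20.12°.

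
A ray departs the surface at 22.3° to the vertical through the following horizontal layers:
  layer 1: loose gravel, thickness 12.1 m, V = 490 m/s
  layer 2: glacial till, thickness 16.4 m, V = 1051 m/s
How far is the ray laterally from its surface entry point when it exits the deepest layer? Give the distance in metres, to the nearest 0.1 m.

27.9 m

Apply Snell's law at each interface; in layer i the horizontal offset is hᵢ·tan θᵢ.
Layer 1: θ = 22.30°; offset = 12.1·tan 22.30° = 4.963 m.
Layer 2: sin θ = 1051·sin 22.3°/490 = 0.8139, θ = 54.48°; offset = 16.4·tan 54.48° = 22.973 m.
Summing the layer offsets gives 27.936 m.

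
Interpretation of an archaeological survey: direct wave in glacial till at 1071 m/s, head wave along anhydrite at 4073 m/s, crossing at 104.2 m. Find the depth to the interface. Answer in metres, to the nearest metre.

h = (x_cross/2)·√((V₂−V₁)/(V₂+V₁)).
(V₂−V₁)/(V₂+V₁) = (4073−1071)/(4073+1071) = 0.5836; √ = 0.7639.
h = (104.2/2)·0.7639 = 39.80 m.

40 m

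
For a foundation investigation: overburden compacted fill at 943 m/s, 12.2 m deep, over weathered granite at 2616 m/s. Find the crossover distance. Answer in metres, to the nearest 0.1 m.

35.6 m

x_cross = 2h·√((V₂+V₁)/(V₂−V₁)).
(V₂+V₁)/(V₂−V₁) = (2616+943)/(2616−943) = 2.1273; √ = 1.4585.
x_cross = 2·12.2·1.4585 = 35.59 m.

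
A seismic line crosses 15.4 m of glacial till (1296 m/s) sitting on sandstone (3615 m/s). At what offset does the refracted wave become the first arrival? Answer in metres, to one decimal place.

x_cross = 2h·√((V₂+V₁)/(V₂−V₁)).
(V₂+V₁)/(V₂−V₁) = (3615+1296)/(3615−1296) = 2.1177; √ = 1.4552.
x_cross = 2·15.4·1.4552 = 44.82 m.

44.8 m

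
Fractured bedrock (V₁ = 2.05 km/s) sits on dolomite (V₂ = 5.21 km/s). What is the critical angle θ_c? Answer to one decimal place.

23.2°

Critical incidence: sin θ_c = V₁/V₂ = 2.05/5.21 = 0.3935.
θ_c = arcsin 0.3935 = 23.17°.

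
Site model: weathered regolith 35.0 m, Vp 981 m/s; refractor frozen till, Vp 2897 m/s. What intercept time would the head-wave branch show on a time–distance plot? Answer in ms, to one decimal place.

θ_c = arcsin(V₁/V₂) = arcsin(981/2897) = 19.79°; cos θ_c = 0.9409.
tᵢ = 2h·cos θ_c / V₁ = 2·35.0·0.9409 / 981 = 0.06714 s.

67.1 ms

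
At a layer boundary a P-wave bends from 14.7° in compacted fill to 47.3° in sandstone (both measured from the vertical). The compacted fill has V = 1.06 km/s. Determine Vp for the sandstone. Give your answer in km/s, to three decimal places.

3.070 km/s

sin 14.7° = 0.2538; sin 47.3° = 0.7349.
V₂ = V₁·(sin θ₂/sin θ₁) = 1.06·(0.7349/0.2538) = 3.070 km/s.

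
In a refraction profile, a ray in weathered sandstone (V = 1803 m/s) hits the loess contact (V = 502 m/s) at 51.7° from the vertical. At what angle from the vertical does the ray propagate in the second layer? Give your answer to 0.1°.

Snell's law: sin θ₂ = (V₂/V₁)·sin θ₁ = (502/1803)·sin 51.7° = 0.2185.
θ₂ = sin⁻¹(0.2185) = 12.62° (from vertical).

12.6°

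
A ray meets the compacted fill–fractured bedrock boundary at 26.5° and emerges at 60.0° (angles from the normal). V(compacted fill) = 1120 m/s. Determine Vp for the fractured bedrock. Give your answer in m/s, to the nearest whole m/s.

2174 m/s

sin 26.5° = 0.4462; sin 60.0° = 0.8660.
V₂ = V₁·(sin θ₂/sin θ₁) = 1120·(0.8660/0.4462) = 2173.81 m/s.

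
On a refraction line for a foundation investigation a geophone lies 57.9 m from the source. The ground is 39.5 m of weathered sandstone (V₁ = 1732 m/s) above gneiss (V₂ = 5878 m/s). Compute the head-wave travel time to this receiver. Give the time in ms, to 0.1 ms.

θ_c = arcsin(V₁/V₂) = arcsin(1732/5878) = 17.14°, cos θ_c = 0.9556.
Intercept time tᵢ = 2h cos θ_c / V₁ = 2·39.5·0.9556/1732 = 0.04359 s.
t = x/V₂ + tᵢ = 57.9/5878 + 0.04359 = 0.05344 s.

53.4 ms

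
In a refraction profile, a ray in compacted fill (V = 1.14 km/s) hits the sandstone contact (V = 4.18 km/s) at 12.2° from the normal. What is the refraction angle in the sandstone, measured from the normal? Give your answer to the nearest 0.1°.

50.8°

Snell's law: sin θ₂ = (V₂/V₁)·sin θ₁ = (4.18/1.14)·sin 12.2° = 0.7749.
θ₂ = sin⁻¹(0.7749) = 50.79° (from vertical).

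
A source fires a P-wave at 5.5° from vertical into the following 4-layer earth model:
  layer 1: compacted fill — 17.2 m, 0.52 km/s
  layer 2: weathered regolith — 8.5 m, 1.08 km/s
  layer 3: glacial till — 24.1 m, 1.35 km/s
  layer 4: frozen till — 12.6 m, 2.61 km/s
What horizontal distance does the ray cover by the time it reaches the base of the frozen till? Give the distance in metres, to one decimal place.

Ray parameter p = sin 5.5° / 0.52 km/s = 1.8432e-01 s/km.
Layer 1: θ = 5.50°; offset = 17.2·tan 5.50° = 1.656 m.
Layer 2: sin θ = p·1.08 = 0.1991 → θ = 11.48°; offset = 8.5·tan 11.48° = 1.727 m.
Layer 3: sin θ = p·1.35 = 0.2488 → θ = 14.41°; offset = 24.1·tan 14.41° = 6.192 m.
Layer 4: sin θ = p·2.61 = 0.4811 → θ = 28.76°; offset = 12.6·tan 28.76° = 6.914 m.
Total horizontal offset = 16.488 m.

16.5 m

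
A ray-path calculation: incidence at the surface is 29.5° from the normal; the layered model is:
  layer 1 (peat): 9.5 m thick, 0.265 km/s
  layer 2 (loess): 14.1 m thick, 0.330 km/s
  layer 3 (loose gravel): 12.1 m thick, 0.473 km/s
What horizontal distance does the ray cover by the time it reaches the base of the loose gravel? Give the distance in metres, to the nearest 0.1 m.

Ray parameter p = sin 29.5° / 0.265 km/s = 1.8582e+00 s/km.
Layer 1: θ = 29.50°; offset = 9.5·tan 29.50° = 5.375 m.
Layer 2: sin θ = p·0.330 = 0.6132 → θ = 37.82°; offset = 14.1·tan 37.82° = 10.946 m.
Layer 3: sin θ = p·0.473 = 0.8789 → θ = 61.51°; offset = 12.1·tan 61.51° = 22.298 m.
Summing the layer offsets gives 38.618 m.

38.6 m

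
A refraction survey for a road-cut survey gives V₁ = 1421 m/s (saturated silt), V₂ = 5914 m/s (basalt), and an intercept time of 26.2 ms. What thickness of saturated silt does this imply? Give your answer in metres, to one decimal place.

19.2 m

h = tᵢ·V₁·V₂ / (2·√(V₂²−V₁²)).
√(V₂²−V₁²) = √(5914² − 1421²) = 5740.7 m/s.
h = 0.0262 s × 1421 × 5914 / (2 × 5740.7) = 19.18 m.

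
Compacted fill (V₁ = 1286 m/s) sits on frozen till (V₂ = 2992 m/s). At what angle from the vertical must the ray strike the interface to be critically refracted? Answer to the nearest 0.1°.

At critical incidence the refracted ray runs along the interface (θ₂ = 90°), so sin θ_c = V₁/V₂.
θ_c = arcsin(1286/2992) = arcsin 0.4298 = 25.46°.

25.5°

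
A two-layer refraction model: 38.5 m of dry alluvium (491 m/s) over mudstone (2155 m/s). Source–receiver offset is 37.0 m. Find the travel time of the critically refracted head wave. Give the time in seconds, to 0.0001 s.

0.1699 s

θ_c = arcsin(V₁/V₂) = arcsin(491/2155) = 13.17°, cos θ_c = 0.9737.
Intercept time tᵢ = 2h cos θ_c / V₁ = 2·38.5·0.9737/491 = 0.15270 s.
t = x/V₂ + tᵢ = 37.0/2155 + 0.15270 = 0.16987 s.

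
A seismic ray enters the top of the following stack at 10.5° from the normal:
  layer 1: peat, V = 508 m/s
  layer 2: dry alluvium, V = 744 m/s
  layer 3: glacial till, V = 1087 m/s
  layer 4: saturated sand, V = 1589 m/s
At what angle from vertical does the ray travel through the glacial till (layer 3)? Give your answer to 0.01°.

Ray parameter p = sin 10.5° / 508 = 3.5873e-04 s/m.
sin θ_3 = p·V_3 = 3.5873e-04 × 1087 = 0.3899.
θ_3 = 22.95° from the vertical.

22.95°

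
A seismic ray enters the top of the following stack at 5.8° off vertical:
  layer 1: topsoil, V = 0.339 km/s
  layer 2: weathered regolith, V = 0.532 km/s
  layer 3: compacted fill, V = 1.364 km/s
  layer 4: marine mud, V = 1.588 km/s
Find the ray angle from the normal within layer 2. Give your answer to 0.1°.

9.1°

Ray parameter p = sin 5.8° / 0.339 = 2.9810e-01 s/km.
sin θ_2 = p·V_2 = 2.9810e-01 × 0.532 = 0.1586.
θ_2 = arcsin 0.1586 = 9.13°.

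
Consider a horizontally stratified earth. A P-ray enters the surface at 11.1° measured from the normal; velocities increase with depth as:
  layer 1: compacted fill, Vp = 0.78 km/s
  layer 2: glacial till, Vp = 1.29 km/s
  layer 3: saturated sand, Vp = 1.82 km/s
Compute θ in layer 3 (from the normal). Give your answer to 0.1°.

26.7°

Snell's law across each interface conserves sin θ / V, so sin θ_3 = V_3·sin θ₁/V₁.
sin θ_3 = 1.82 × sin 11.1° / 0.78 = 0.4492.
θ_3 = arcsin 0.4492 = 26.69°.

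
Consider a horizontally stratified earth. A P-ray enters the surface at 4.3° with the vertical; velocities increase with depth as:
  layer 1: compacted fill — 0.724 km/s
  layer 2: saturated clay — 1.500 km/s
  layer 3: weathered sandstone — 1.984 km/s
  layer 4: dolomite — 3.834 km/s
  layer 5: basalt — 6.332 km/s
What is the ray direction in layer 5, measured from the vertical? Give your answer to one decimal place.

41.0°

Ray parameter p = sin 4.3° / 0.724 = 1.0356e-01 s/km.
sin θ_5 = p·V_5 = 1.0356e-01 × 6.332 = 0.6558.
θ_5 = arcsin 0.6558 = 40.98°.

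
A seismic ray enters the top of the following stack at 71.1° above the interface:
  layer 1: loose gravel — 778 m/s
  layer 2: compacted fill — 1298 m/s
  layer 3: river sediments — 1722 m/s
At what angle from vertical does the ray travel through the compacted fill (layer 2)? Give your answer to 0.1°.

From the normal: θ₁ = 90° − 71.1° = 18.9°.
Snell's law across each interface conserves sin θ / V, so sin θ_2 = V_2·sin θ₁/V₁.
sin θ_2 = 1298 × sin 18.9° / 778 = 0.5404.
θ_2 = arcsin 0.5404 = 32.71°.

32.7°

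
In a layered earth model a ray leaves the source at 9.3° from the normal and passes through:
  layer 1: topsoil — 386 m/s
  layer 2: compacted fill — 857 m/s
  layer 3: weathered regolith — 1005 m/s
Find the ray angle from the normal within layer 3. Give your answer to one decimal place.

Snell's law across each interface conserves sin θ / V, so sin θ_3 = V_3·sin θ₁/V₁.
sin θ_3 = 1005 × sin 9.3° / 386 = 0.4208.
θ_3 = arcsin 0.4208 = 24.88°.

24.9°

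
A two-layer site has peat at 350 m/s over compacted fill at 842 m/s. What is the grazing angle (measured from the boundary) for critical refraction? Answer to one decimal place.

65.4°

At critical incidence the refracted ray runs along the interface (θ₂ = 90°), so sin θ_c = V₁/V₂.
θ_c = arcsin(350/842) = arcsin 0.4157 = 24.56°.
Measured from the interface: 90° − 24.56° = 65.44°.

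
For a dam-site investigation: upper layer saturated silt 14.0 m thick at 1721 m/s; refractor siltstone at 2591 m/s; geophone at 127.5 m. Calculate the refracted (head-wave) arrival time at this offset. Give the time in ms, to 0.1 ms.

θ_c = arcsin(V₁/V₂) = arcsin(1721/2591) = 41.62°, cos θ_c = 0.7475.
Intercept time tᵢ = 2h cos θ_c / V₁ = 2·14.0·0.7475/1721 = 0.01216 s.
t = x/V₂ + tᵢ = 127.5/2591 + 0.01216 = 0.06137 s.

61.4 ms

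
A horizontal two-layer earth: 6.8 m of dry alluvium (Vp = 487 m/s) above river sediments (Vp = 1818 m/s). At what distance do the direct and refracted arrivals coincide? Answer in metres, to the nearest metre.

x_cross = 2h·√((V₂+V₁)/(V₂−V₁)).
(V₂+V₁)/(V₂−V₁) = (1818+487)/(1818−487) = 1.7318; √ = 1.3160.
x_cross = 2·6.8·1.3160 = 17.90 m.

18 m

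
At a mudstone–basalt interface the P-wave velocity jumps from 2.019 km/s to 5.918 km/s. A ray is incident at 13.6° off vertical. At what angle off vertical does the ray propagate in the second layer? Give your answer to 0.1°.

43.6°

sin θ₁/V₁ = sin θ₂/V₂ ⇒ sin θ₂ = 5.918·sin 13.6°/2.019 = 5.918·0.2351/2.019 = 0.6892.
θ₂ = arcsin 0.6892 = 43.57° from the normal.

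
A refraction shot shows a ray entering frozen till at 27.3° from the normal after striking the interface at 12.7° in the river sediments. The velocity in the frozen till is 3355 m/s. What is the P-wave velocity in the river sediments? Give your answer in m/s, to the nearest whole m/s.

Snell's law: sin 12.7°/V₁ = sin 27.3°/V₂.
V₁ = V₂·sin 12.7°/sin 27.3° = 3355 × 0.4793 = 1608.16 m/s.

1608 m/s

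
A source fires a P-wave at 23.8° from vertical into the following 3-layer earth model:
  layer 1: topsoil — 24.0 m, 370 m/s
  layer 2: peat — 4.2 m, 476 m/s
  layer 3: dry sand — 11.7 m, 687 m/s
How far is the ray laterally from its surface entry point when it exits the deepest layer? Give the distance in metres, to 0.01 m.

26.37 m

Ray parameter p = sin 23.8° / 370 m/s = 1.0907e-03 s/m.
Layer 1: θ = 23.80°; offset = 24.0·tan 23.80° = 10.5853 m.
Layer 2: sin θ = p·476 = 0.5192 → θ = 31.28°; offset = 4.2·tan 31.28° = 2.5512 m.
Layer 3: sin θ = p·687 = 0.7493 → θ = 48.53°; offset = 11.7·tan 48.53° = 13.2377 m.
Σ offsets = 26.3742 m.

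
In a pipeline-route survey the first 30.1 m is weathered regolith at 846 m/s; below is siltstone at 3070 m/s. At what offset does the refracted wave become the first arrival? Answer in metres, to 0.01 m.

x_cross = 2h·√((V₂+V₁)/(V₂−V₁)).
(V₂+V₁)/(V₂−V₁) = (3070+846)/(3070−846) = 1.7608; √ = 1.3269.
x_cross = 2·30.1·1.3269 = 79.88 m.

79.88 m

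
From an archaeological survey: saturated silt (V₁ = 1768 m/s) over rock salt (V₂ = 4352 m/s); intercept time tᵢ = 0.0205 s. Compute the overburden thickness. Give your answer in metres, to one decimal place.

h = tᵢ·V₁·V₂ / (2·√(V₂²−V₁²)).
√(V₂²−V₁²) = √(4352² − 1768²) = 3976.7 m/s.
h = 0.0205 s × 1768 × 4352 / (2 × 3976.7) = 19.83 m.

19.8 m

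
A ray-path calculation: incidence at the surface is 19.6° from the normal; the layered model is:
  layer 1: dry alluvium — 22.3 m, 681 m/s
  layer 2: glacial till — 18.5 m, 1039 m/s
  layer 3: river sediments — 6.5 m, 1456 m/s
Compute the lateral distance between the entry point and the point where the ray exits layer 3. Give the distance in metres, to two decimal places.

25.65 m

Apply Snell's law at each interface; in layer i the horizontal offset is hᵢ·tan θᵢ.
Layer 1: θ = 19.60°; offset = 22.3·tan 19.60° = 7.9407 m.
Layer 2: sin θ = 1039·sin 19.6°/681 = 0.5118, θ = 30.78°; offset = 18.5·tan 30.78° = 11.0211 m.
Layer 3: sin θ = 1456·sin 19.6°/681 = 0.7172, θ = 45.82°; offset = 6.5·tan 45.82° = 6.6898 m.
Summing the layer offsets gives 25.6515 m.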